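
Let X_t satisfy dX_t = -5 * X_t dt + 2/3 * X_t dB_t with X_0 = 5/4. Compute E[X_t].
E[X_t] = 5*exp(-5*t)/4

For GBM dX = mu X dt + sigma X dB with X_0 = x_0, apply Itô to Y = log X: dY = (mu - sigma^2/2) dt + sigma dB, so Y_t = log(x_0) + (mu - sigma^2/2) t + sigma B_t and hence X_t = x_0 * exp((mu - sigma^2/2) t + sigma B_t).
With mu = -5, sigma = 2/3, x_0 = 5/4, this gives:
  X_t = 5/4 * exp((-47/9) * t + (2/3) * B_t).
Since sigma*B_t ~ Normal(0, sigma^2 t), E[exp(sigma*B_t)] = exp(sigma^2 t / 2); so E[X_t] = x_0 * exp((mu - sigma^2/2) t) * exp(sigma^2 t / 2) = x_0 * exp(mu t) = 5*exp(-5*t)/4.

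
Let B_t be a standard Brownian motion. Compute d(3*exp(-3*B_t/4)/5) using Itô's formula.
d(3*exp(-3*B_t/4)/5) = (27*exp(-3*B_t/4)/160) dt + (-9*exp(-3*B_t/4)/20) dB_t

Itô's formula for f(B_t) gives d f(B_t) = f'(B_t) dB_t + (1/2) f''(B_t) dt. Compute derivatives of f(x) = 3*exp(-3*x/4)/5:
  f'(x)  = -9*exp(-3*x/4)/20
  f''(x) = 27*exp(-3*x/4)/80
Substitute x = B_t and multiply the f'' term by 1/2:
  drift     = (1/2) * (27*exp(-3*x/4)/80) evaluated at B_t = 27*exp(-3*B_t/4)/160
  diffusion = (-9*exp(-3*x/4)/20) evaluated at B_t = -9*exp(-3*B_t/4)/20
Therefore d(3*exp(-3*B_t/4)/5) = (27*exp(-3*B_t/4)/160) dt + (-9*exp(-3*B_t/4)/20) dB_t.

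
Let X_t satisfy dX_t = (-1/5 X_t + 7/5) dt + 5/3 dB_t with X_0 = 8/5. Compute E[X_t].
E[X_t] = 7 - 27*exp(-t/5)/5

Taking expectations and using E[dB_t] = 0, the mean m(t) = E[X_t] satisfies the ODE m'(t) = a m(t) + b with m(0) = x_0. With a = -1/5, b = 7/5, x_0 = 8/5, the solution is
  m(t) = x_0 * exp(a t) + (b/a) * (exp(a t) - 1)
       = (8/5) * exp((-1/5) t) + ((7/5)/(-1/5)) * (exp((-1/5) t) - 1)
       = 7 - 27*exp(-t/5)/5.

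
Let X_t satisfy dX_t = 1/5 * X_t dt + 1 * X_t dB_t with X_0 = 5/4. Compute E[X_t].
E[X_t] = 5*exp(t/5)/4

For GBM dX = mu X dt + sigma X dB with X_0 = x_0, apply Itô to Y = log X: dY = (mu - sigma^2/2) dt + sigma dB, so Y_t = log(x_0) + (mu - sigma^2/2) t + sigma B_t and hence X_t = x_0 * exp((mu - sigma^2/2) t + sigma B_t).
With mu = 1/5, sigma = 1, x_0 = 5/4, this gives:
  X_t = 5/4 * exp((-3/10) * t + (1) * B_t).
Since sigma*B_t ~ Normal(0, sigma^2 t), E[exp(sigma*B_t)] = exp(sigma^2 t / 2); so E[X_t] = x_0 * exp((mu - sigma^2/2) t) * exp(sigma^2 t / 2) = x_0 * exp(mu t) = 5*exp(t/5)/4.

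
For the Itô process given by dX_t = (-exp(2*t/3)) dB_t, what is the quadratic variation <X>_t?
<X>_t = 3*exp(4*t/3)/4 - 3/4

For an Itô process dX_t = a(t) dt + b(t) dB_t, the quadratic variation is <X>_t = int_0^t b(s)^2 ds (the drift term does not contribute). Here b(s) = -exp(2*s/3), so
  b(s)^2 = exp(4*s/3).
Integrating from 0 to t:
  <X>_t = int_0^t (exp(4*s/3)) ds = 3*exp(4*t/3)/4 - 3/4.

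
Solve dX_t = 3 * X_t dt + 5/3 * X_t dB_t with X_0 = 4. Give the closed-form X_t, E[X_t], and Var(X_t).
X_t = 4 * exp((29/18) t + (5/3) B_t); E[X_t] = 4*exp(3*t); Var(X_t) = 16*(exp(25*t/9) - 1)*exp(6*t)

For GBM dX = mu X dt + sigma X dB with X_0 = x_0, apply Itô to Y = log X: dY = (mu - sigma^2/2) dt + sigma dB, so Y_t = log(x_0) + (mu - sigma^2/2) t + sigma B_t and hence X_t = x_0 * exp((mu - sigma^2/2) t + sigma B_t).
With mu = 3, sigma = 5/3, x_0 = 4, this gives:
  X_t = 4 * exp((29/18) * t + (5/3) * B_t).
Since sigma*B_t ~ Normal(0, sigma^2 t), E[exp(sigma*B_t)] = exp(sigma^2 t / 2); so E[X_t] = x_0 * exp((mu - sigma^2/2) t) * exp(sigma^2 t / 2) = x_0 * exp(mu t) = 4*exp(3*t).
Var(X_t) = E[X_t^2] - (E[X_t])^2 = x_0^2 * exp(2 mu t) * (exp(sigma^2 t) - 1) = 16*(exp(25*t/9) - 1)*exp(6*t).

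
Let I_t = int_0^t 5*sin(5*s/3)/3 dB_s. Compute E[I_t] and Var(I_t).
E[I_t] = 0; Var(I_t) = 25*t/18 - 5*sin(10*t/3)/12

The Itô integral of a deterministic integrand f(s) has mean 0 because each increment f(s) * (B_{s+ds} - B_s) has mean 0. By the Itô isometry:
  Var( int_0^t f(s) dB_s ) = E[ (int_0^t f(s) dB_s)^2 ] = int_0^t f(s)^2 ds.
Here f(s) = 5*sin(5*s/3)/3, so f(s)^2 = 25*sin(5*s/3)^2/9. Integrate:
  int_0^t (25*sin(5*s/3)^2/9) ds = 25*t/18 - 5*sin(10*t/3)/12.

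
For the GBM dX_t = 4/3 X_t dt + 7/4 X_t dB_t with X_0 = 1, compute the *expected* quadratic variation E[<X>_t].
E[<X>_t] = 147*exp(275*t/48)/275 - 147/275

<X>_t = int_0^t ((7/4) * X_s)^2 ds. Taking expectation inside the integral: E[<X>_t] = (7/4)^2 * int_0^t E[X_s^2] ds. For GBM, E[X_s^2] = x_0^2 * exp((2 mu + sigma^2) s). Integrating:
  E[<X>_t] = (7/4)^2 * 1^2 * (exp((2*(4/3) + (7/4)^2) t) - 1) / (2*(4/3) + (7/4)^2)
           = (7/4)^2 * 1^2 * (exp((275/48) t) - 1) / (275/48) = 147*exp(275*t/48)/275 - 147/275.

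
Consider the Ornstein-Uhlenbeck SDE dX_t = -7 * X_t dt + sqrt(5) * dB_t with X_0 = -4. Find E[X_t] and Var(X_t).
E[X_t] = -4*exp(-7*t); Var(X_t) = 5/14 - 5*exp(-14*t)/14

The OU SDE dX = -theta X dt + sigma dB admits the integrating factor exp(theta t): d(exp(theta t) X_t) = sigma exp(theta t) dB_t. Integrating from 0 to t:
  X_t = x_0 * exp(-theta t) + sigma * int_0^t exp(-theta (t-s)) dB_s.
The Itô integral has mean 0 and (by the Itô isometry) variance sigma^2 * int_0^t exp(-2 theta (t - s)) ds = sigma^2 * (1 - exp(-2 theta t)) / (2 theta).
With theta = 7, sigma = sqrt(5), x_0 = -4:
  E[X_t] = -4 * exp(-7 t) = -4*exp(-7*t)
  Var(X_t) = (sqrt(5))^2 * (1 - exp(-2*7 t)) / (2 * 7) = 5/14 - 5*exp(-14*t)/14.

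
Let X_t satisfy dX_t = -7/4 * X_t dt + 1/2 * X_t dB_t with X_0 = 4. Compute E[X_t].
E[X_t] = 4*exp(-7*t/4)

For GBM dX = mu X dt + sigma X dB with X_0 = x_0, apply Itô to Y = log X: dY = (mu - sigma^2/2) dt + sigma dB, so Y_t = log(x_0) + (mu - sigma^2/2) t + sigma B_t and hence X_t = x_0 * exp((mu - sigma^2/2) t + sigma B_t).
With mu = -7/4, sigma = 1/2, x_0 = 4, this gives:
  X_t = 4 * exp((-15/8) * t + (1/2) * B_t).
Since sigma*B_t ~ Normal(0, sigma^2 t), E[exp(sigma*B_t)] = exp(sigma^2 t / 2); so E[X_t] = x_0 * exp((mu - sigma^2/2) t) * exp(sigma^2 t / 2) = x_0 * exp(mu t) = 4*exp(-7*t/4).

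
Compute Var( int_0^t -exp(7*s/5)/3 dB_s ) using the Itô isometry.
Var = 5*exp(14*t/5)/126 - 5/126

The Itô integral of a deterministic integrand f(s) has mean 0 because each increment f(s) * (B_{s+ds} - B_s) has mean 0. By the Itô isometry:
  Var( int_0^t f(s) dB_s ) = E[ (int_0^t f(s) dB_s)^2 ] = int_0^t f(s)^2 ds.
Here f(s) = -exp(7*s/5)/3, so f(s)^2 = exp(14*s/5)/9. Integrate:
  int_0^t (exp(14*s/5)/9) ds = 5*exp(14*t/5)/126 - 5/126.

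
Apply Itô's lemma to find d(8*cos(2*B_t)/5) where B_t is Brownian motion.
d(8*cos(2*B_t)/5) = (-16*cos(2*B_t)/5) dt + (-16*sin(2*B_t)/5) dB_t

Itô's formula for f(B_t) gives d f(B_t) = f'(B_t) dB_t + (1/2) f''(B_t) dt. Compute derivatives of f(x) = 8*cos(2*x)/5:
  f'(x)  = -16*sin(2*x)/5
  f''(x) = -32*cos(2*x)/5
Substitute x = B_t and multiply the f'' term by 1/2:
  drift     = (1/2) * (-32*cos(2*x)/5) evaluated at B_t = -16*cos(2*B_t)/5
  diffusion = (-16*sin(2*x)/5) evaluated at B_t = -16*sin(2*B_t)/5
Therefore d(8*cos(2*B_t)/5) = (-16*cos(2*B_t)/5) dt + (-16*sin(2*B_t)/5) dB_t.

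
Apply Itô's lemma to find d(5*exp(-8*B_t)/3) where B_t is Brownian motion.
d(5*exp(-8*B_t)/3) = (160*exp(-8*B_t)/3) dt + (-40*exp(-8*B_t)/3) dB_t

Itô's formula for f(B_t) gives d f(B_t) = f'(B_t) dB_t + (1/2) f''(B_t) dt. Compute derivatives of f(x) = 5*exp(-8*x)/3:
  f'(x)  = -40*exp(-8*x)/3
  f''(x) = 320*exp(-8*x)/3
Substitute x = B_t and multiply the f'' term by 1/2:
  drift     = (1/2) * (320*exp(-8*x)/3) evaluated at B_t = 160*exp(-8*B_t)/3
  diffusion = (-40*exp(-8*x)/3) evaluated at B_t = -40*exp(-8*B_t)/3
Therefore d(5*exp(-8*B_t)/3) = (160*exp(-8*B_t)/3) dt + (-40*exp(-8*B_t)/3) dB_t.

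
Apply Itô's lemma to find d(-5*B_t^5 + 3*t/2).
d(-5*B_t^5 + 3*t/2) = (3/2 - 50*B_t^3) dt + (-25*B_t^4) dB_t

Itô's formula for f(t, x): d f(t, B_t) = (f_t + (1/2) f_xx) dt + f_x dB_t. Compute partials of f(t, x) = 3*t/2 - 5*x^5:
  f_t(t,x)  = 3/2
  f_x(t,x)  = -25*x^4
  f_xx(t,x) = -100*x^3
Assemble drift = f_t + (1/2) f_xx = 3/2 - 50*x^3 and diffusion = f_x = -25*x^4. Substituting x = B_t:
  d(-5*B_t^5 + 3*t/2) = (3/2 - 50*B_t^3) dt + (-25*B_t^4) dB_t.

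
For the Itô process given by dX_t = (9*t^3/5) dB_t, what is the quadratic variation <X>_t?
<X>_t = 81*t^7/175

For an Itô process dX_t = a(t) dt + b(t) dB_t, the quadratic variation is <X>_t = int_0^t b(s)^2 ds (the drift term does not contribute). Here b(s) = 9*s^3/5, so
  b(s)^2 = 81*s^6/25.
Integrating from 0 to t:
  <X>_t = int_0^t (81*s^6/25) ds = 81*t^7/175.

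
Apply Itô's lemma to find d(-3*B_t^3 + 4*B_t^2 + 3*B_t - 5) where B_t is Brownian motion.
d(-3*B_t^3 + 4*B_t^2 + 3*B_t - 5) = (4 - 9*B_t) dt + (-9*B_t^2 + 8*B_t + 3) dB_t

Itô's formula for f(B_t) gives d f(B_t) = f'(B_t) dB_t + (1/2) f''(B_t) dt. Compute derivatives of f(x) = -3*x^3 + 4*x^2 + 3*x - 5:
  f'(x)  = -9*x^2 + 8*x + 3
  f''(x) = 8 - 18*x
Substitute x = B_t and multiply the f'' term by 1/2:
  drift     = (1/2) * (8 - 18*x) evaluated at B_t = 4 - 9*B_t
  diffusion = (-9*x^2 + 8*x + 3) evaluated at B_t = -9*B_t^2 + 8*B_t + 3
Therefore d(-3*B_t^3 + 4*B_t^2 + 3*B_t - 5) = (4 - 9*B_t) dt + (-9*B_t^2 + 8*B_t + 3) dB_t.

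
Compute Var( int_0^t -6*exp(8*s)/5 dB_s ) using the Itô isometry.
Var = 9*exp(16*t)/100 - 9/100

The Itô integral of a deterministic integrand f(s) has mean 0 because each increment f(s) * (B_{s+ds} - B_s) has mean 0. By the Itô isometry:
  Var( int_0^t f(s) dB_s ) = E[ (int_0^t f(s) dB_s)^2 ] = int_0^t f(s)^2 ds.
Here f(s) = -6*exp(8*s)/5, so f(s)^2 = 36*exp(16*s)/25. Integrate:
  int_0^t (36*exp(16*s)/25) ds = 9*exp(16*t)/100 - 9/100.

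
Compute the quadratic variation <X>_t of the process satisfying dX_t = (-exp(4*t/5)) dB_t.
<X>_t = 5*exp(8*t/5)/8 - 5/8

For an Itô process dX_t = a(t) dt + b(t) dB_t, the quadratic variation is <X>_t = int_0^t b(s)^2 ds (the drift term does not contribute). Here b(s) = -exp(4*s/5), so
  b(s)^2 = exp(8*s/5).
Integrating from 0 to t:
  <X>_t = int_0^t (exp(8*s/5)) ds = 5*exp(8*t/5)/8 - 5/8.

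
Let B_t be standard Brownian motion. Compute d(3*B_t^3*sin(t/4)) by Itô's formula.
d(3*B_t^3*sin(t/4)) = (3*B_t*(B_t^2*cos(t/4) + 12*sin(t/4))/4) dt + (9*B_t^2*sin(t/4)) dB_t

Itô's formula for f(t, x): d f(t, B_t) = (f_t + (1/2) f_xx) dt + f_x dB_t. Compute partials of f(t, x) = 3*x^3*sin(t/4):
  f_t(t,x)  = 3*x^3*cos(t/4)/4
  f_x(t,x)  = 9*x^2*sin(t/4)
  f_xx(t,x) = 18*x*sin(t/4)
Assemble drift = f_t + (1/2) f_xx = 3*x*(x^2*cos(t/4) + 12*sin(t/4))/4 and diffusion = f_x = 9*x^2*sin(t/4). Substituting x = B_t:
  d(3*B_t^3*sin(t/4)) = (3*B_t*(B_t^2*cos(t/4) + 12*sin(t/4))/4) dt + (9*B_t^2*sin(t/4)) dB_t.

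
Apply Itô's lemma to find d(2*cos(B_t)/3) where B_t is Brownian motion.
d(2*cos(B_t)/3) = (-cos(B_t)/3) dt + (-2*sin(B_t)/3) dB_t

Itô's formula for f(B_t) gives d f(B_t) = f'(B_t) dB_t + (1/2) f''(B_t) dt. Compute derivatives of f(x) = 2*cos(x)/3:
  f'(x)  = -2*sin(x)/3
  f''(x) = -2*cos(x)/3
Substitute x = B_t and multiply the f'' term by 1/2:
  drift     = (1/2) * (-2*cos(x)/3) evaluated at B_t = -cos(B_t)/3
  diffusion = (-2*sin(x)/3) evaluated at B_t = -2*sin(B_t)/3
Therefore d(2*cos(B_t)/3) = (-cos(B_t)/3) dt + (-2*sin(B_t)/3) dB_t.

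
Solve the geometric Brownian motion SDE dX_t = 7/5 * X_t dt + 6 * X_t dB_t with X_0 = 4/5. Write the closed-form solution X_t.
X_t = 4/5 * exp((-83/5) * t + (6) * B_t)

For GBM dX = mu X dt + sigma X dB with X_0 = x_0, apply Itô to Y = log X: dY = (mu - sigma^2/2) dt + sigma dB, so Y_t = log(x_0) + (mu - sigma^2/2) t + sigma B_t and hence X_t = x_0 * exp((mu - sigma^2/2) t + sigma B_t).
With mu = 7/5, sigma = 6, x_0 = 4/5, this gives:
  X_t = 4/5 * exp((-83/5) * t + (6) * B_t).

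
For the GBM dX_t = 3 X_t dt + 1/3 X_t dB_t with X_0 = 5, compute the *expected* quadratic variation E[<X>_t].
E[<X>_t] = 5*exp(55*t/9)/11 - 5/11

<X>_t = int_0^t ((1/3) * X_s)^2 ds. Taking expectation inside the integral: E[<X>_t] = (1/3)^2 * int_0^t E[X_s^2] ds. For GBM, E[X_s^2] = x_0^2 * exp((2 mu + sigma^2) s). Integrating:
  E[<X>_t] = (1/3)^2 * 5^2 * (exp((2*3 + (1/3)^2) t) - 1) / (2*3 + (1/3)^2)
           = (1/3)^2 * 5^2 * (exp((55/9) t) - 1) / (55/9) = 5*exp(55*t/9)/11 - 5/11.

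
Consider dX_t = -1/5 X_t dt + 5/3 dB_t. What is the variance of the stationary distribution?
lim Var(X_t) = 125/18

The OU SDE dX = -theta X dt + sigma dB admits the integrating factor exp(theta t): d(exp(theta t) X_t) = sigma exp(theta t) dB_t. Integrating from 0 to t gives X_t = x_0 * exp(-theta t) + sigma * int_0^t exp(-theta (t-s)) dB_s for any initial x_0. The Itô integral has variance (by the Itô isometry) sigma^2 * int_0^t exp(-2 theta (t - s)) ds = sigma^2 * (1 - exp(-2 theta t)) / (2 theta), independent of x_0.
With theta = 1/5, sigma = 5/3:
  Var(X_t) = (5/3)^2 * (1 - exp(-2*1/5 t)) / (2 * 1/5) = 125/18 - 125*exp(-2*t/5)/18.
As t -> infinity, exp(-2*1/5 t) -> 0, so the stationary variance is sigma^2 / (2 theta) = 125/18.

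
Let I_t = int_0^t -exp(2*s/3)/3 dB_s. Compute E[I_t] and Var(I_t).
E[I_t] = 0; Var(I_t) = exp(4*t/3)/12 - 1/12

The Itô integral of a deterministic integrand f(s) has mean 0 because each increment f(s) * (B_{s+ds} - B_s) has mean 0. By the Itô isometry:
  Var( int_0^t f(s) dB_s ) = E[ (int_0^t f(s) dB_s)^2 ] = int_0^t f(s)^2 ds.
Here f(s) = -exp(2*s/3)/3, so f(s)^2 = exp(4*s/3)/9. Integrate:
  int_0^t (exp(4*s/3)/9) ds = exp(4*t/3)/12 - 1/12.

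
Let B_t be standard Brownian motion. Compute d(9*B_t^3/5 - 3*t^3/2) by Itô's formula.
d(9*B_t^3/5 - 3*t^3/2) = (27*B_t/5 - 9*t^2/2) dt + (27*B_t^2/5) dB_t

Itô's formula for f(t, x): d f(t, B_t) = (f_t + (1/2) f_xx) dt + f_x dB_t. Compute partials of f(t, x) = -3*t^3/2 + 9*x^3/5:
  f_t(t,x)  = -9*t^2/2
  f_x(t,x)  = 27*x^2/5
  f_xx(t,x) = 54*x/5
Assemble drift = f_t + (1/2) f_xx = -9*t^2/2 + 27*x/5 and diffusion = f_x = 27*x^2/5. Substituting x = B_t:
  d(9*B_t^3/5 - 3*t^3/2) = (27*B_t/5 - 9*t^2/2) dt + (27*B_t^2/5) dB_t.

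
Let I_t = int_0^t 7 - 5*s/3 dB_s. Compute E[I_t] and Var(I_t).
E[I_t] = 0; Var(I_t) = t*(25*t^2 - 315*t + 1323)/27

The Itô integral of a deterministic integrand f(s) has mean 0 because each increment f(s) * (B_{s+ds} - B_s) has mean 0. By the Itô isometry:
  Var( int_0^t f(s) dB_s ) = E[ (int_0^t f(s) dB_s)^2 ] = int_0^t f(s)^2 ds.
Here f(s) = 7 - 5*s/3, so f(s)^2 = (5*s - 21)^2/9. Integrate:
  int_0^t ((5*s - 21)^2/9) ds = t*(25*t^2 - 315*t + 1323)/27.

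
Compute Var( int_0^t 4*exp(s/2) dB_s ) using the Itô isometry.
Var = 16*exp(t) - 16

The Itô integral of a deterministic integrand f(s) has mean 0 because each increment f(s) * (B_{s+ds} - B_s) has mean 0. By the Itô isometry:
  Var( int_0^t f(s) dB_s ) = E[ (int_0^t f(s) dB_s)^2 ] = int_0^t f(s)^2 ds.
Here f(s) = 4*exp(s/2), so f(s)^2 = 16*exp(s). Integrate:
  int_0^t (16*exp(s)) ds = 16*exp(t) - 16.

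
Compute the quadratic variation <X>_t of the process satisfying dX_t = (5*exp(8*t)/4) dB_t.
<X>_t = 25*exp(16*t)/256 - 25/256

For an Itô process dX_t = a(t) dt + b(t) dB_t, the quadratic variation is <X>_t = int_0^t b(s)^2 ds (the drift term does not contribute). Here b(s) = 5*exp(8*s)/4, so
  b(s)^2 = 25*exp(16*s)/16.
Integrating from 0 to t:
  <X>_t = int_0^t (25*exp(16*s)/16) ds = 25*exp(16*t)/256 - 25/256.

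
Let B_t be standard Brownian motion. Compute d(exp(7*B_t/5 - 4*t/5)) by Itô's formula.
d(exp(7*B_t/5 - 4*t/5)) = (9*exp(7*B_t/5 - 4*t/5)/50) dt + (7*exp(7*B_t/5 - 4*t/5)/5) dB_t

Itô's formula for f(t, x): d f(t, B_t) = (f_t + (1/2) f_xx) dt + f_x dB_t. Compute partials of f(t, x) = exp(-4*t/5 + 7*x/5):
  f_t(t,x)  = -4*exp(-4*t/5 + 7*x/5)/5
  f_x(t,x)  = 7*exp(-4*t/5 + 7*x/5)/5
  f_xx(t,x) = 49*exp(-4*t/5 + 7*x/5)/25
Assemble drift = f_t + (1/2) f_xx = 9*exp(-4*t/5 + 7*x/5)/50 and diffusion = f_x = 7*exp(-4*t/5 + 7*x/5)/5. Substituting x = B_t:
  d(exp(7*B_t/5 - 4*t/5)) = (9*exp(7*B_t/5 - 4*t/5)/50) dt + (7*exp(7*B_t/5 - 4*t/5)/5) dB_t.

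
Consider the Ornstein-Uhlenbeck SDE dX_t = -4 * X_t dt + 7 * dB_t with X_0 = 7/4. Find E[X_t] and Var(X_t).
E[X_t] = 7*exp(-4*t)/4; Var(X_t) = 49/8 - 49*exp(-8*t)/8

The OU SDE dX = -theta X dt + sigma dB admits the integrating factor exp(theta t): d(exp(theta t) X_t) = sigma exp(theta t) dB_t. Integrating from 0 to t:
  X_t = x_0 * exp(-theta t) + sigma * int_0^t exp(-theta (t-s)) dB_s.
The Itô integral has mean 0 and (by the Itô isometry) variance sigma^2 * int_0^t exp(-2 theta (t - s)) ds = sigma^2 * (1 - exp(-2 theta t)) / (2 theta).
With theta = 4, sigma = 7, x_0 = 7/4:
  E[X_t] = 7/4 * exp(-4 t) = 7*exp(-4*t)/4
  Var(X_t) = (7)^2 * (1 - exp(-2*4 t)) / (2 * 4) = 49/8 - 49*exp(-8*t)/8.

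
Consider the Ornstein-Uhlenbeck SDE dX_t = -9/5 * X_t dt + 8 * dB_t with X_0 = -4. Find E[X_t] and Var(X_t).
E[X_t] = -4*exp(-9*t/5); Var(X_t) = 160/9 - 160*exp(-18*t/5)/9

The OU SDE dX = -theta X dt + sigma dB admits the integrating factor exp(theta t): d(exp(theta t) X_t) = sigma exp(theta t) dB_t. Integrating from 0 to t:
  X_t = x_0 * exp(-theta t) + sigma * int_0^t exp(-theta (t-s)) dB_s.
The Itô integral has mean 0 and (by the Itô isometry) variance sigma^2 * int_0^t exp(-2 theta (t - s)) ds = sigma^2 * (1 - exp(-2 theta t)) / (2 theta).
With theta = 9/5, sigma = 8, x_0 = -4:
  E[X_t] = -4 * exp(-9/5 t) = -4*exp(-9*t/5)
  Var(X_t) = (8)^2 * (1 - exp(-2*9/5 t)) / (2 * 9/5) = 160/9 - 160*exp(-18*t/5)/9.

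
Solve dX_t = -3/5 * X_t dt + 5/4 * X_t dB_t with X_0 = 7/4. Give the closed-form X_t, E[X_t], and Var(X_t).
X_t = 7/4 * exp((-221/160) t + (5/4) B_t); E[X_t] = 7*exp(-3*t/5)/4; Var(X_t) = (49*exp(25*t/16) - 49)*exp(-6*t/5)/16

For GBM dX = mu X dt + sigma X dB with X_0 = x_0, apply Itô to Y = log X: dY = (mu - sigma^2/2) dt + sigma dB, so Y_t = log(x_0) + (mu - sigma^2/2) t + sigma B_t and hence X_t = x_0 * exp((mu - sigma^2/2) t + sigma B_t).
With mu = -3/5, sigma = 5/4, x_0 = 7/4, this gives:
  X_t = 7/4 * exp((-221/160) * t + (5/4) * B_t).
Since sigma*B_t ~ Normal(0, sigma^2 t), E[exp(sigma*B_t)] = exp(sigma^2 t / 2); so E[X_t] = x_0 * exp((mu - sigma^2/2) t) * exp(sigma^2 t / 2) = x_0 * exp(mu t) = 7*exp(-3*t/5)/4.
Var(X_t) = E[X_t^2] - (E[X_t])^2 = x_0^2 * exp(2 mu t) * (exp(sigma^2 t) - 1) = (49*exp(25*t/16) - 49)*exp(-6*t/5)/16.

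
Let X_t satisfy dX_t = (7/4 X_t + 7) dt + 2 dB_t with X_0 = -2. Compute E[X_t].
E[X_t] = 2*exp(7*t/4) - 4

Taking expectations and using E[dB_t] = 0, the mean m(t) = E[X_t] satisfies the ODE m'(t) = a m(t) + b with m(0) = x_0. With a = 7/4, b = 7, x_0 = -2, the solution is
  m(t) = x_0 * exp(a t) + (b/a) * (exp(a t) - 1)
       = (-2) * exp((7/4) t) + (7/(7/4)) * (exp((7/4) t) - 1)
       = 2*exp(7*t/4) - 4.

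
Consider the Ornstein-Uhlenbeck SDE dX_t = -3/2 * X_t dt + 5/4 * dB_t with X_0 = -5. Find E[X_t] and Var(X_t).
E[X_t] = -5*exp(-3*t/2); Var(X_t) = 25/48 - 25*exp(-3*t)/48

The OU SDE dX = -theta X dt + sigma dB admits the integrating factor exp(theta t): d(exp(theta t) X_t) = sigma exp(theta t) dB_t. Integrating from 0 to t:
  X_t = x_0 * exp(-theta t) + sigma * int_0^t exp(-theta (t-s)) dB_s.
The Itô integral has mean 0 and (by the Itô isometry) variance sigma^2 * int_0^t exp(-2 theta (t - s)) ds = sigma^2 * (1 - exp(-2 theta t)) / (2 theta).
With theta = 3/2, sigma = 5/4, x_0 = -5:
  E[X_t] = -5 * exp(-3/2 t) = -5*exp(-3*t/2)
  Var(X_t) = (5/4)^2 * (1 - exp(-2*3/2 t)) / (2 * 3/2) = 25/48 - 25*exp(-3*t)/48.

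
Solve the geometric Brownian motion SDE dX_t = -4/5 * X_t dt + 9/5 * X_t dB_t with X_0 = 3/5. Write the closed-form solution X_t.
X_t = 3/5 * exp((-121/50) * t + (9/5) * B_t)

For GBM dX = mu X dt + sigma X dB with X_0 = x_0, apply Itô to Y = log X: dY = (mu - sigma^2/2) dt + sigma dB, so Y_t = log(x_0) + (mu - sigma^2/2) t + sigma B_t and hence X_t = x_0 * exp((mu - sigma^2/2) t + sigma B_t).
With mu = -4/5, sigma = 9/5, x_0 = 3/5, this gives:
  X_t = 3/5 * exp((-121/50) * t + (9/5) * B_t).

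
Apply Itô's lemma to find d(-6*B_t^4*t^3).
d(-6*B_t^4*t^3) = (18*B_t^2*t^2*(-B_t^2 - 2*t)) dt + (-24*B_t^3*t^3) dB_t

Itô's formula for f(t, x): d f(t, B_t) = (f_t + (1/2) f_xx) dt + f_x dB_t. Compute partials of f(t, x) = -6*t^3*x^4:
  f_t(t,x)  = -18*t^2*x^4
  f_x(t,x)  = -24*t^3*x^3
  f_xx(t,x) = -72*t^3*x^2
Assemble drift = f_t + (1/2) f_xx = 18*t^2*x^2*(-2*t - x^2) and diffusion = f_x = -24*t^3*x^3. Substituting x = B_t:
  d(-6*B_t^4*t^3) = (18*B_t^2*t^2*(-B_t^2 - 2*t)) dt + (-24*B_t^3*t^3) dB_t.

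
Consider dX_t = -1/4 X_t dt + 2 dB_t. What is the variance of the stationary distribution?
lim Var(X_t) = 8

The OU SDE dX = -theta X dt + sigma dB admits the integrating factor exp(theta t): d(exp(theta t) X_t) = sigma exp(theta t) dB_t. Integrating from 0 to t gives X_t = x_0 * exp(-theta t) + sigma * int_0^t exp(-theta (t-s)) dB_s for any initial x_0. The Itô integral has variance (by the Itô isometry) sigma^2 * int_0^t exp(-2 theta (t - s)) ds = sigma^2 * (1 - exp(-2 theta t)) / (2 theta), independent of x_0.
With theta = 1/4, sigma = 2:
  Var(X_t) = (2)^2 * (1 - exp(-2*1/4 t)) / (2 * 1/4) = 8 - 8*exp(-t/2).
As t -> infinity, exp(-2*1/4 t) -> 0, so the stationary variance is sigma^2 / (2 theta) = 8.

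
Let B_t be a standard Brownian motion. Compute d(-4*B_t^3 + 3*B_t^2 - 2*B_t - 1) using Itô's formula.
d(-4*B_t^3 + 3*B_t^2 - 2*B_t - 1) = (3 - 12*B_t) dt + (-12*B_t^2 + 6*B_t - 2) dB_t

Itô's formula for f(B_t) gives d f(B_t) = f'(B_t) dB_t + (1/2) f''(B_t) dt. Compute derivatives of f(x) = -4*x^3 + 3*x^2 - 2*x - 1:
  f'(x)  = -12*x^2 + 6*x - 2
  f''(x) = 6 - 24*x
Substitute x = B_t and multiply the f'' term by 1/2:
  drift     = (1/2) * (6 - 24*x) evaluated at B_t = 3 - 12*B_t
  diffusion = (-12*x^2 + 6*x - 2) evaluated at B_t = -12*B_t^2 + 6*B_t - 2
Therefore d(-4*B_t^3 + 3*B_t^2 - 2*B_t - 1) = (3 - 12*B_t) dt + (-12*B_t^2 + 6*B_t - 2) dB_t.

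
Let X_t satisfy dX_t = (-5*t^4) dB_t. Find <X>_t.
<X>_t = 25*t^9/9

For an Itô process dX_t = a(t) dt + b(t) dB_t, the quadratic variation is <X>_t = int_0^t b(s)^2 ds (the drift term does not contribute). Here b(s) = -5*s^4, so
  b(s)^2 = 25*s^8.
Integrating from 0 to t:
  <X>_t = int_0^t (25*s^8) ds = 25*t^9/9.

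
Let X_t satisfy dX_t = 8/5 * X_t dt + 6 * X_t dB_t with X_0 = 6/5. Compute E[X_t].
E[X_t] = 6*exp(8*t/5)/5

For GBM dX = mu X dt + sigma X dB with X_0 = x_0, apply Itô to Y = log X: dY = (mu - sigma^2/2) dt + sigma dB, so Y_t = log(x_0) + (mu - sigma^2/2) t + sigma B_t and hence X_t = x_0 * exp((mu - sigma^2/2) t + sigma B_t).
With mu = 8/5, sigma = 6, x_0 = 6/5, this gives:
  X_t = 6/5 * exp((-82/5) * t + (6) * B_t).
Since sigma*B_t ~ Normal(0, sigma^2 t), E[exp(sigma*B_t)] = exp(sigma^2 t / 2); so E[X_t] = x_0 * exp((mu - sigma^2/2) t) * exp(sigma^2 t / 2) = x_0 * exp(mu t) = 6*exp(8*t/5)/5.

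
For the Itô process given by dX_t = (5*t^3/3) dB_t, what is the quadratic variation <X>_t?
<X>_t = 25*t^7/63

For an Itô process dX_t = a(t) dt + b(t) dB_t, the quadratic variation is <X>_t = int_0^t b(s)^2 ds (the drift term does not contribute). Here b(s) = 5*s^3/3, so
  b(s)^2 = 25*s^6/9.
Integrating from 0 to t:
  <X>_t = int_0^t (25*s^6/9) ds = 25*t^7/63.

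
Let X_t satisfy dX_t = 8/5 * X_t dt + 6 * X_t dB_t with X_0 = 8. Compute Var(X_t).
Var(X_t) = 64*(exp(36*t) - 1)*exp(16*t/5)

For GBM dX = mu X dt + sigma X dB with X_0 = x_0, apply Itô to Y = log X: dY = (mu - sigma^2/2) dt + sigma dB, so Y_t = log(x_0) + (mu - sigma^2/2) t + sigma B_t and hence X_t = x_0 * exp((mu - sigma^2/2) t + sigma B_t).
With mu = 8/5, sigma = 6, x_0 = 8, this gives:
  X_t = 8 * exp((-82/5) * t + (6) * B_t).
Since sigma*B_t ~ Normal(0, sigma^2 t), E[exp(sigma*B_t)] = exp(sigma^2 t / 2); so E[X_t] = x_0 * exp((mu - sigma^2/2) t) * exp(sigma^2 t / 2) = x_0 * exp(mu t) = 8*exp(8*t/5).
Var(X_t) = E[X_t^2] - (E[X_t])^2 = x_0^2 * exp(2 mu t) * (exp(sigma^2 t) - 1) = 64*(exp(36*t) - 1)*exp(16*t/5).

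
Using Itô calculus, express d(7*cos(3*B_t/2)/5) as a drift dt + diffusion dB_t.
d(7*cos(3*B_t/2)/5) = (-63*cos(3*B_t/2)/40) dt + (-21*sin(3*B_t/2)/10) dB_t

Itô's formula for f(B_t) gives d f(B_t) = f'(B_t) dB_t + (1/2) f''(B_t) dt. Compute derivatives of f(x) = 7*cos(3*x/2)/5:
  f'(x)  = -21*sin(3*x/2)/10
  f''(x) = -63*cos(3*x/2)/20
Substitute x = B_t and multiply the f'' term by 1/2:
  drift     = (1/2) * (-63*cos(3*x/2)/20) evaluated at B_t = -63*cos(3*B_t/2)/40
  diffusion = (-21*sin(3*x/2)/10) evaluated at B_t = -21*sin(3*B_t/2)/10
Therefore d(7*cos(3*B_t/2)/5) = (-63*cos(3*B_t/2)/40) dt + (-21*sin(3*B_t/2)/10) dB_t.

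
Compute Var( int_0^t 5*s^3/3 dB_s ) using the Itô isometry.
Var = 25*t^7/63

The Itô integral of a deterministic integrand f(s) has mean 0 because each increment f(s) * (B_{s+ds} - B_s) has mean 0. By the Itô isometry:
  Var( int_0^t f(s) dB_s ) = E[ (int_0^t f(s) dB_s)^2 ] = int_0^t f(s)^2 ds.
Here f(s) = 5*s^3/3, so f(s)^2 = 25*s^6/9. Integrate:
  int_0^t (25*s^6/9) ds = 25*t^7/63.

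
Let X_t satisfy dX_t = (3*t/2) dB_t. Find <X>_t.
<X>_t = 3*t^3/4

For an Itô process dX_t = a(t) dt + b(t) dB_t, the quadratic variation is <X>_t = int_0^t b(s)^2 ds (the drift term does not contribute). Here b(s) = 3*s/2, so
  b(s)^2 = 9*s^2/4.
Integrating from 0 to t:
  <X>_t = int_0^t (9*s^2/4) ds = 3*t^3/4.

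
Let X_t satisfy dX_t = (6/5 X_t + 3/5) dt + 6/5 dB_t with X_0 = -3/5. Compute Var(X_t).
Var(X_t) = 3*exp(12*t/5)/5 - 3/5

The variance V(t) = Var(X_t) satisfies V'(t) = 2 a V(t) + c^2 with V(0) = 0 (drift coefficient is linear in X, diffusion is constant). With a = 6/5, c = 6/5, the solution is
  V(t) = (c^2 / (2 a)) * (exp(2 a t) - 1)
       = ((6/5)^2 / (2*(6/5))) * (exp((12/5) t) - 1)
       = 3*exp(12*t/5)/5 - 3/5.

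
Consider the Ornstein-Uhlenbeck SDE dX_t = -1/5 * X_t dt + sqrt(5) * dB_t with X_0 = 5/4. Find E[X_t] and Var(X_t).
E[X_t] = 5*exp(-t/5)/4; Var(X_t) = 25/2 - 25*exp(-2*t/5)/2

The OU SDE dX = -theta X dt + sigma dB admits the integrating factor exp(theta t): d(exp(theta t) X_t) = sigma exp(theta t) dB_t. Integrating from 0 to t:
  X_t = x_0 * exp(-theta t) + sigma * int_0^t exp(-theta (t-s)) dB_s.
The Itô integral has mean 0 and (by the Itô isometry) variance sigma^2 * int_0^t exp(-2 theta (t - s)) ds = sigma^2 * (1 - exp(-2 theta t)) / (2 theta).
With theta = 1/5, sigma = sqrt(5), x_0 = 5/4:
  E[X_t] = 5/4 * exp(-1/5 t) = 5*exp(-t/5)/4
  Var(X_t) = (sqrt(5))^2 * (1 - exp(-2*1/5 t)) / (2 * 1/5) = 25/2 - 25*exp(-2*t/5)/2.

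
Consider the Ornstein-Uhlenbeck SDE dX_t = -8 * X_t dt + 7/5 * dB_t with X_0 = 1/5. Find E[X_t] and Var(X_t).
E[X_t] = exp(-8*t)/5; Var(X_t) = 49/400 - 49*exp(-16*t)/400

The OU SDE dX = -theta X dt + sigma dB admits the integrating factor exp(theta t): d(exp(theta t) X_t) = sigma exp(theta t) dB_t. Integrating from 0 to t:
  X_t = x_0 * exp(-theta t) + sigma * int_0^t exp(-theta (t-s)) dB_s.
The Itô integral has mean 0 and (by the Itô isometry) variance sigma^2 * int_0^t exp(-2 theta (t - s)) ds = sigma^2 * (1 - exp(-2 theta t)) / (2 theta).
With theta = 8, sigma = 7/5, x_0 = 1/5:
  E[X_t] = 1/5 * exp(-8 t) = exp(-8*t)/5
  Var(X_t) = (7/5)^2 * (1 - exp(-2*8 t)) / (2 * 8) = 49/400 - 49*exp(-16*t)/400.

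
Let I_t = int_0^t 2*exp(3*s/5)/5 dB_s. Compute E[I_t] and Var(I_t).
E[I_t] = 0; Var(I_t) = 2*exp(6*t/5)/15 - 2/15

The Itô integral of a deterministic integrand f(s) has mean 0 because each increment f(s) * (B_{s+ds} - B_s) has mean 0. By the Itô isometry:
  Var( int_0^t f(s) dB_s ) = E[ (int_0^t f(s) dB_s)^2 ] = int_0^t f(s)^2 ds.
Here f(s) = 2*exp(3*s/5)/5, so f(s)^2 = 4*exp(6*s/5)/25. Integrate:
  int_0^t (4*exp(6*s/5)/25) ds = 2*exp(6*t/5)/15 - 2/15.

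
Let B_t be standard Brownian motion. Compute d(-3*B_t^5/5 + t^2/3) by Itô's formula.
d(-3*B_t^5/5 + t^2/3) = (-6*B_t^3 + 2*t/3) dt + (-3*B_t^4) dB_t

Itô's formula for f(t, x): d f(t, B_t) = (f_t + (1/2) f_xx) dt + f_x dB_t. Compute partials of f(t, x) = t^2/3 - 3*x^5/5:
  f_t(t,x)  = 2*t/3
  f_x(t,x)  = -3*x^4
  f_xx(t,x) = -12*x^3
Assemble drift = f_t + (1/2) f_xx = 2*t/3 - 6*x^3 and diffusion = f_x = -3*x^4. Substituting x = B_t:
  d(-3*B_t^5/5 + t^2/3) = (-6*B_t^3 + 2*t/3) dt + (-3*B_t^4) dB_t.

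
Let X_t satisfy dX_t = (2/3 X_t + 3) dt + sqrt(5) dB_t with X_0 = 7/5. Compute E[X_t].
E[X_t] = 59*exp(2*t/3)/10 - 9/2

Taking expectations and using E[dB_t] = 0, the mean m(t) = E[X_t] satisfies the ODE m'(t) = a m(t) + b with m(0) = x_0. With a = 2/3, b = 3, x_0 = 7/5, the solution is
  m(t) = x_0 * exp(a t) + (b/a) * (exp(a t) - 1)
       = (7/5) * exp((2/3) t) + (3/(2/3)) * (exp((2/3) t) - 1)
       = 59*exp(2*t/3)/10 - 9/2.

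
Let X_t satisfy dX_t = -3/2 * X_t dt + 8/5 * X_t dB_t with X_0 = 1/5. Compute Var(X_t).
Var(X_t) = (exp(64*t/25) - 1)*exp(-3*t)/25

For GBM dX = mu X dt + sigma X dB with X_0 = x_0, apply Itô to Y = log X: dY = (mu - sigma^2/2) dt + sigma dB, so Y_t = log(x_0) + (mu - sigma^2/2) t + sigma B_t and hence X_t = x_0 * exp((mu - sigma^2/2) t + sigma B_t).
With mu = -3/2, sigma = 8/5, x_0 = 1/5, this gives:
  X_t = 1/5 * exp((-139/50) * t + (8/5) * B_t).
Since sigma*B_t ~ Normal(0, sigma^2 t), E[exp(sigma*B_t)] = exp(sigma^2 t / 2); so E[X_t] = x_0 * exp((mu - sigma^2/2) t) * exp(sigma^2 t / 2) = x_0 * exp(mu t) = exp(-3*t/2)/5.
Var(X_t) = E[X_t^2] - (E[X_t])^2 = x_0^2 * exp(2 mu t) * (exp(sigma^2 t) - 1) = (exp(64*t/25) - 1)*exp(-3*t)/25.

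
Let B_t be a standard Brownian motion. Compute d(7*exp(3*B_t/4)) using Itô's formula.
d(7*exp(3*B_t/4)) = (63*exp(3*B_t/4)/32) dt + (21*exp(3*B_t/4)/4) dB_t

Itô's formula for f(B_t) gives d f(B_t) = f'(B_t) dB_t + (1/2) f''(B_t) dt. Compute derivatives of f(x) = 7*exp(3*x/4):
  f'(x)  = 21*exp(3*x/4)/4
  f''(x) = 63*exp(3*x/4)/16
Substitute x = B_t and multiply the f'' term by 1/2:
  drift     = (1/2) * (63*exp(3*x/4)/16) evaluated at B_t = 63*exp(3*B_t/4)/32
  diffusion = (21*exp(3*x/4)/4) evaluated at B_t = 21*exp(3*B_t/4)/4
Therefore d(7*exp(3*B_t/4)) = (63*exp(3*B_t/4)/32) dt + (21*exp(3*B_t/4)/4) dB_t.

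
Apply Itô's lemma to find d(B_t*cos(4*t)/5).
d(B_t*cos(4*t)/5) = (-4*B_t*sin(4*t)/5) dt + (cos(4*t)/5) dB_t

Itô's formula for f(t, x): d f(t, B_t) = (f_t + (1/2) f_xx) dt + f_x dB_t. Compute partials of f(t, x) = x*cos(4*t)/5:
  f_t(t,x)  = -4*x*sin(4*t)/5
  f_x(t,x)  = cos(4*t)/5
  f_xx(t,x) = 0
Assemble drift = f_t + (1/2) f_xx = -4*x*sin(4*t)/5 and diffusion = f_x = cos(4*t)/5. Substituting x = B_t:
  d(B_t*cos(4*t)/5) = (-4*B_t*sin(4*t)/5) dt + (cos(4*t)/5) dB_t.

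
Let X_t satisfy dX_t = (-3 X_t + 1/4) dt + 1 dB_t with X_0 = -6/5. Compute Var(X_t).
Var(X_t) = 1/6 - exp(-6*t)/6

The variance V(t) = Var(X_t) satisfies V'(t) = 2 a V(t) + c^2 with V(0) = 0 (drift coefficient is linear in X, diffusion is constant). With a = -3, c = 1, the solution is
  V(t) = (c^2 / (2 a)) * (exp(2 a t) - 1)
       = (1^2 / (2*(-3))) * (exp((-6) t) - 1)
       = 1/6 - exp(-6*t)/6.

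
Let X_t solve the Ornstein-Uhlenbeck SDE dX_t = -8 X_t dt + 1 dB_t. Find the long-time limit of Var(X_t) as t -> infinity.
lim Var(X_t) = 1/16

The OU SDE dX = -theta X dt + sigma dB admits the integrating factor exp(theta t): d(exp(theta t) X_t) = sigma exp(theta t) dB_t. Integrating from 0 to t gives X_t = x_0 * exp(-theta t) + sigma * int_0^t exp(-theta (t-s)) dB_s for any initial x_0. The Itô integral has variance (by the Itô isometry) sigma^2 * int_0^t exp(-2 theta (t - s)) ds = sigma^2 * (1 - exp(-2 theta t)) / (2 theta), independent of x_0.
With theta = 8, sigma = 1:
  Var(X_t) = (1)^2 * (1 - exp(-2*8 t)) / (2 * 8) = 1/16 - exp(-16*t)/16.
As t -> infinity, exp(-2*8 t) -> 0, so the stationary variance is sigma^2 / (2 theta) = 1/16.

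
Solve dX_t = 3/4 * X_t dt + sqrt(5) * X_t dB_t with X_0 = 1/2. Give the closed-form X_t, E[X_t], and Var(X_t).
X_t = 1/2 * exp((-7/4) t + (sqrt(5)) B_t); E[X_t] = exp(3*t/4)/2; Var(X_t) = (exp(5*t) - 1)*exp(3*t/2)/4

For GBM dX = mu X dt + sigma X dB with X_0 = x_0, apply Itô to Y = log X: dY = (mu - sigma^2/2) dt + sigma dB, so Y_t = log(x_0) + (mu - sigma^2/2) t + sigma B_t and hence X_t = x_0 * exp((mu - sigma^2/2) t + sigma B_t).
With mu = 3/4, sigma = sqrt(5), x_0 = 1/2, this gives:
  X_t = 1/2 * exp((-7/4) * t + (sqrt(5)) * B_t).
Since sigma*B_t ~ Normal(0, sigma^2 t), E[exp(sigma*B_t)] = exp(sigma^2 t / 2); so E[X_t] = x_0 * exp((mu - sigma^2/2) t) * exp(sigma^2 t / 2) = x_0 * exp(mu t) = exp(3*t/4)/2.
Var(X_t) = E[X_t^2] - (E[X_t])^2 = x_0^2 * exp(2 mu t) * (exp(sigma^2 t) - 1) = (exp(5*t) - 1)*exp(3*t/2)/4.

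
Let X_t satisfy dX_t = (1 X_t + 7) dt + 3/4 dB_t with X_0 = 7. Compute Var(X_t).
Var(X_t) = 9*exp(2*t)/32 - 9/32

The variance V(t) = Var(X_t) satisfies V'(t) = 2 a V(t) + c^2 with V(0) = 0 (drift coefficient is linear in X, diffusion is constant). With a = 1, c = 3/4, the solution is
  V(t) = (c^2 / (2 a)) * (exp(2 a t) - 1)
       = ((3/4)^2 / (2*1)) * (exp(2 t) - 1)
       = 9*exp(2*t)/32 - 9/32.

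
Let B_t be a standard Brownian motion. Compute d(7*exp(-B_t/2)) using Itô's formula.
d(7*exp(-B_t/2)) = (7*exp(-B_t/2)/8) dt + (-7*exp(-B_t/2)/2) dB_t

Itô's formula for f(B_t) gives d f(B_t) = f'(B_t) dB_t + (1/2) f''(B_t) dt. Compute derivatives of f(x) = 7*exp(-x/2):
  f'(x)  = -7*exp(-x/2)/2
  f''(x) = 7*exp(-x/2)/4
Substitute x = B_t and multiply the f'' term by 1/2:
  drift     = (1/2) * (7*exp(-x/2)/4) evaluated at B_t = 7*exp(-B_t/2)/8
  diffusion = (-7*exp(-x/2)/2) evaluated at B_t = -7*exp(-B_t/2)/2
Therefore d(7*exp(-B_t/2)) = (7*exp(-B_t/2)/8) dt + (-7*exp(-B_t/2)/2) dB_t.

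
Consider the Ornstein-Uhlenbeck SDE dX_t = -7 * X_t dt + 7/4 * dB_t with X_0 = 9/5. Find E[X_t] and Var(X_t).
E[X_t] = 9*exp(-7*t)/5; Var(X_t) = 7/32 - 7*exp(-14*t)/32

The OU SDE dX = -theta X dt + sigma dB admits the integrating factor exp(theta t): d(exp(theta t) X_t) = sigma exp(theta t) dB_t. Integrating from 0 to t:
  X_t = x_0 * exp(-theta t) + sigma * int_0^t exp(-theta (t-s)) dB_s.
The Itô integral has mean 0 and (by the Itô isometry) variance sigma^2 * int_0^t exp(-2 theta (t - s)) ds = sigma^2 * (1 - exp(-2 theta t)) / (2 theta).
With theta = 7, sigma = 7/4, x_0 = 9/5:
  E[X_t] = 9/5 * exp(-7 t) = 9*exp(-7*t)/5
  Var(X_t) = (7/4)^2 * (1 - exp(-2*7 t)) / (2 * 7) = 7/32 - 7*exp(-14*t)/32.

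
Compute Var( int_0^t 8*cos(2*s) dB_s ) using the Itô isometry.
Var = 32*t + 8*sin(4*t)

The Itô integral of a deterministic integrand f(s) has mean 0 because each increment f(s) * (B_{s+ds} - B_s) has mean 0. By the Itô isometry:
  Var( int_0^t f(s) dB_s ) = E[ (int_0^t f(s) dB_s)^2 ] = int_0^t f(s)^2 ds.
Here f(s) = 8*cos(2*s), so f(s)^2 = 64*cos(2*s)^2. Integrate:
  int_0^t (64*cos(2*s)^2) ds = 32*t + 8*sin(4*t).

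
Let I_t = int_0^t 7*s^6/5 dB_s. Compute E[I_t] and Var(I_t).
E[I_t] = 0; Var(I_t) = 49*t^13/325

The Itô integral of a deterministic integrand f(s) has mean 0 because each increment f(s) * (B_{s+ds} - B_s) has mean 0. By the Itô isometry:
  Var( int_0^t f(s) dB_s ) = E[ (int_0^t f(s) dB_s)^2 ] = int_0^t f(s)^2 ds.
Here f(s) = 7*s^6/5, so f(s)^2 = 49*s^12/25. Integrate:
  int_0^t (49*s^12/25) ds = 49*t^13/325.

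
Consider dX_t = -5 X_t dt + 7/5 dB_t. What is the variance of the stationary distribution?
lim Var(X_t) = 49/250

The OU SDE dX = -theta X dt + sigma dB admits the integrating factor exp(theta t): d(exp(theta t) X_t) = sigma exp(theta t) dB_t. Integrating from 0 to t gives X_t = x_0 * exp(-theta t) + sigma * int_0^t exp(-theta (t-s)) dB_s for any initial x_0. The Itô integral has variance (by the Itô isometry) sigma^2 * int_0^t exp(-2 theta (t - s)) ds = sigma^2 * (1 - exp(-2 theta t)) / (2 theta), independent of x_0.
With theta = 5, sigma = 7/5:
  Var(X_t) = (7/5)^2 * (1 - exp(-2*5 t)) / (2 * 5) = 49/250 - 49*exp(-10*t)/250.
As t -> infinity, exp(-2*5 t) -> 0, so the stationary variance is sigma^2 / (2 theta) = 49/250.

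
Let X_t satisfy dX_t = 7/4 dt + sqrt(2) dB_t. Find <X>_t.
<X>_t = 2*t

For an Itô process dX_t = a(t) dt + b(t) dB_t, the quadratic variation is <X>_t = int_0^t b(s)^2 ds (the drift term does not contribute). Here b(s) = sqrt(2), so
  b(s)^2 = 2.
Integrating from 0 to t:
  <X>_t = int_0^t (2) ds = 2*t.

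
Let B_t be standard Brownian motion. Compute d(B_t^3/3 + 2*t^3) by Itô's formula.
d(B_t^3/3 + 2*t^3) = (B_t + 6*t^2) dt + (B_t^2) dB_t

Itô's formula for f(t, x): d f(t, B_t) = (f_t + (1/2) f_xx) dt + f_x dB_t. Compute partials of f(t, x) = 2*t^3 + x^3/3:
  f_t(t,x)  = 6*t^2
  f_x(t,x)  = x^2
  f_xx(t,x) = 2*x
Assemble drift = f_t + (1/2) f_xx = 6*t^2 + x and diffusion = f_x = x^2. Substituting x = B_t:
  d(B_t^3/3 + 2*t^3) = (B_t + 6*t^2) dt + (B_t^2) dB_t.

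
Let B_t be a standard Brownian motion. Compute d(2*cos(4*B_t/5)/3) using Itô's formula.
d(2*cos(4*B_t/5)/3) = (-16*cos(4*B_t/5)/75) dt + (-8*sin(4*B_t/5)/15) dB_t

Itô's formula for f(B_t) gives d f(B_t) = f'(B_t) dB_t + (1/2) f''(B_t) dt. Compute derivatives of f(x) = 2*cos(4*x/5)/3:
  f'(x)  = -8*sin(4*x/5)/15
  f''(x) = -32*cos(4*x/5)/75
Substitute x = B_t and multiply the f'' term by 1/2:
  drift     = (1/2) * (-32*cos(4*x/5)/75) evaluated at B_t = -16*cos(4*B_t/5)/75
  diffusion = (-8*sin(4*x/5)/15) evaluated at B_t = -8*sin(4*B_t/5)/15
Therefore d(2*cos(4*B_t/5)/3) = (-16*cos(4*B_t/5)/75) dt + (-8*sin(4*B_t/5)/15) dB_t.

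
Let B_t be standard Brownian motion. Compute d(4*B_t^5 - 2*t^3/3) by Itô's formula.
d(4*B_t^5 - 2*t^3/3) = (40*B_t^3 - 2*t^2) dt + (20*B_t^4) dB_t

Itô's formula for f(t, x): d f(t, B_t) = (f_t + (1/2) f_xx) dt + f_x dB_t. Compute partials of f(t, x) = -2*t^3/3 + 4*x^5:
  f_t(t,x)  = -2*t^2
  f_x(t,x)  = 20*x^4
  f_xx(t,x) = 80*x^3
Assemble drift = f_t + (1/2) f_xx = -2*t^2 + 40*x^3 and diffusion = f_x = 20*x^4. Substituting x = B_t:
  d(4*B_t^5 - 2*t^3/3) = (40*B_t^3 - 2*t^2) dt + (20*B_t^4) dB_t.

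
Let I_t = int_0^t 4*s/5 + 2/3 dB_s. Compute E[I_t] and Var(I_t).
E[I_t] = 0; Var(I_t) = 4*t*(12*t^2 + 30*t + 25)/225

The Itô integral of a deterministic integrand f(s) has mean 0 because each increment f(s) * (B_{s+ds} - B_s) has mean 0. By the Itô isometry:
  Var( int_0^t f(s) dB_s ) = E[ (int_0^t f(s) dB_s)^2 ] = int_0^t f(s)^2 ds.
Here f(s) = 4*s/5 + 2/3, so f(s)^2 = 4*(6*s + 5)^2/225. Integrate:
  int_0^t (4*(6*s + 5)^2/225) ds = 4*t*(12*t^2 + 30*t + 25)/225.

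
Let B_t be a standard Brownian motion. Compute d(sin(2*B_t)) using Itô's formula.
d(sin(2*B_t)) = (-2*sin(2*B_t)) dt + (2*cos(2*B_t)) dB_t

Itô's formula for f(B_t) gives d f(B_t) = f'(B_t) dB_t + (1/2) f''(B_t) dt. Compute derivatives of f(x) = sin(2*x):
  f'(x)  = 2*cos(2*x)
  f''(x) = -4*sin(2*x)
Substitute x = B_t and multiply the f'' term by 1/2:
  drift     = (1/2) * (-4*sin(2*x)) evaluated at B_t = -2*sin(2*B_t)
  diffusion = (2*cos(2*x)) evaluated at B_t = 2*cos(2*B_t)
Therefore d(sin(2*B_t)) = (-2*sin(2*B_t)) dt + (2*cos(2*B_t)) dB_t.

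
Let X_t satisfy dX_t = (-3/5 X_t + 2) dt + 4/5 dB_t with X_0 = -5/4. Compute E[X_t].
E[X_t] = 10/3 - 55*exp(-3*t/5)/12

Taking expectations and using E[dB_t] = 0, the mean m(t) = E[X_t] satisfies the ODE m'(t) = a m(t) + b with m(0) = x_0. With a = -3/5, b = 2, x_0 = -5/4, the solution is
  m(t) = x_0 * exp(a t) + (b/a) * (exp(a t) - 1)
       = (-5/4) * exp((-3/5) t) + (2/(-3/5)) * (exp((-3/5) t) - 1)
       = 10/3 - 55*exp(-3*t/5)/12.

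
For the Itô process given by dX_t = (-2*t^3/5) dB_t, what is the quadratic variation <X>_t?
<X>_t = 4*t^7/175

For an Itô process dX_t = a(t) dt + b(t) dB_t, the quadratic variation is <X>_t = int_0^t b(s)^2 ds (the drift term does not contribute). Here b(s) = -2*s^3/5, so
  b(s)^2 = 4*s^6/25.
Integrating from 0 to t:
  <X>_t = int_0^t (4*s^6/25) ds = 4*t^7/175.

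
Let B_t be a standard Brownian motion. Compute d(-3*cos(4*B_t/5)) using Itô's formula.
d(-3*cos(4*B_t/5)) = (24*cos(4*B_t/5)/25) dt + (12*sin(4*B_t/5)/5) dB_t

Itô's formula for f(B_t) gives d f(B_t) = f'(B_t) dB_t + (1/2) f''(B_t) dt. Compute derivatives of f(x) = -3*cos(4*x/5):
  f'(x)  = 12*sin(4*x/5)/5
  f''(x) = 48*cos(4*x/5)/25
Substitute x = B_t and multiply the f'' term by 1/2:
  drift     = (1/2) * (48*cos(4*x/5)/25) evaluated at B_t = 24*cos(4*B_t/5)/25
  diffusion = (12*sin(4*x/5)/5) evaluated at B_t = 12*sin(4*B_t/5)/5
Therefore d(-3*cos(4*B_t/5)) = (24*cos(4*B_t/5)/25) dt + (12*sin(4*B_t/5)/5) dB_t.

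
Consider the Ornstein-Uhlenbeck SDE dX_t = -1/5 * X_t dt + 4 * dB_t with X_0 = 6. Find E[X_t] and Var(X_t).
E[X_t] = 6*exp(-t/5); Var(X_t) = 40 - 40*exp(-2*t/5)

The OU SDE dX = -theta X dt + sigma dB admits the integrating factor exp(theta t): d(exp(theta t) X_t) = sigma exp(theta t) dB_t. Integrating from 0 to t:
  X_t = x_0 * exp(-theta t) + sigma * int_0^t exp(-theta (t-s)) dB_s.
The Itô integral has mean 0 and (by the Itô isometry) variance sigma^2 * int_0^t exp(-2 theta (t - s)) ds = sigma^2 * (1 - exp(-2 theta t)) / (2 theta).
With theta = 1/5, sigma = 4, x_0 = 6:
  E[X_t] = 6 * exp(-1/5 t) = 6*exp(-t/5)
  Var(X_t) = (4)^2 * (1 - exp(-2*1/5 t)) / (2 * 1/5) = 40 - 40*exp(-2*t/5).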